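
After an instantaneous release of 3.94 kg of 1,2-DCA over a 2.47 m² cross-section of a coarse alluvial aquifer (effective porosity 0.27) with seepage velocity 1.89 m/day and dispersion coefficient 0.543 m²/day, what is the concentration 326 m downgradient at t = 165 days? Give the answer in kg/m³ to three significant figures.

For an instantaneous plane source, C(x,t) = M/(n_e·A·√(4πDt)) · exp(−(x−vt)²/(4Dt)), with n_e·A the pore (flow) area.
Plume center vt = 1.89 × 165 = 311.85 m, so the well at 326 m is 14.15 m downgradient of the peak.
√(4πDt) = 33.55 m, giving peak height M/(n_e·A·√(4πDt)) = 3.94/(0.27 × 2.47 × 33.55) = 0.1761 kg/m³.
(x−vt)²/(4Dt) = (14.15)²/(4 × 0.543 × 165) = 0.5587; exp(−0.5587) = 0.5720.
C = 0.1761 × 0.5720 = 0.101 kg/m³.

0.101 kg/m³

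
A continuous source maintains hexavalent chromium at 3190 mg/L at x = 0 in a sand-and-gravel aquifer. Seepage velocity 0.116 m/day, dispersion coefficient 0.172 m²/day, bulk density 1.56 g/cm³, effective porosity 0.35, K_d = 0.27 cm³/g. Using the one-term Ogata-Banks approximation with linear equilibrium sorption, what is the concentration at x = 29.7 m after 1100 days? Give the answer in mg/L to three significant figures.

3140 mg/L

Retardation factor R = 1 + ρ_b·K_d/n = 1 + 1.56 × 0.27/0.35 = 2.203.
Sorption retards both mechanisms: v_R = v/R = 0.05266 m/day, D_R = D/R = 0.07808 m²/day.
v_R·t = 0.05266 × 1100 = 57.926 m; 2√(D_R t) = 18.54 m; argument = (29.7 − 57.926)/18.54 = -1.522.
C = C₀ × ½·erfc(-1.522) = 3190 × 0.9843 = 3140 mg/L.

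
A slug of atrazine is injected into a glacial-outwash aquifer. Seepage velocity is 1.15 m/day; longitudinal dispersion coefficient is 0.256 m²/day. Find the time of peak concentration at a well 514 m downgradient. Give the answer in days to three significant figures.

447 days

For the 1D instantaneous-source solution, setting ∂C/∂t = 0 at fixed x gives v²t² + 2Dt − x² = 0, so t = (√(D² + v²x²) − D)/v².
√(D² + v²x²) = √(0.256² + 1.15² × 514²) = 591.1; v² = 1.3225.
t = (591.1 − 0.256)/1.3225 = 447 days (vs. the pure-advection estimate x/v = 447 d).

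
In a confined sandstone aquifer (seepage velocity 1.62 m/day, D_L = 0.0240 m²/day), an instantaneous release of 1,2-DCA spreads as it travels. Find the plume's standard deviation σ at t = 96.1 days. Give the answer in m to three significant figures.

2.15 m

Dispersive spreading gives a Gaussian with σ² = 2Dt; advection only shifts the center.
σ = √(2 × 0.0240 × 96.1) = 2.15 m.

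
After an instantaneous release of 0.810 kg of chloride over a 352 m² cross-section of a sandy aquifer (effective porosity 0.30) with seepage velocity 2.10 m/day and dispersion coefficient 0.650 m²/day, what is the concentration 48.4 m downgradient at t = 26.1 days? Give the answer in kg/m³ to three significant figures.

0.000287 kg/m³

For an instantaneous plane source, C(x,t) = M/(n_e·A·√(4πDt)) · exp(−(x−vt)²/(4Dt)), with n_e·A the pore (flow) area.
Plume center vt = 2.10 × 26.1 = 54.81 m, so the well at 48.4 m is 6.41 m upgradient of the peak.
√(4πDt) = 14.60 m, giving peak height M/(n_e·A·√(4πDt)) = 0.810/(0.30 × 352 × 14.60) = 0.0005254 kg/m³.
(x−vt)²/(4Dt) = (-6.41)²/(4 × 0.650 × 26.1) = 0.6055; exp(−0.6055) = 0.5458.
C = 0.0005254 × 0.5458 = 0.000287 kg/m³.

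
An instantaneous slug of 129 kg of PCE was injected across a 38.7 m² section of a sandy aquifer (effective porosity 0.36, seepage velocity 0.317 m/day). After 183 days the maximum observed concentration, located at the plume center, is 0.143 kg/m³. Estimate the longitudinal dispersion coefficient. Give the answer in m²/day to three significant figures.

At the plume center C_max = M/(n_e·A·√(4πDt)), so D = M²/(4πt·(n_e·A·C_max)²).
n_e·A·C_max = 0.36 × 38.7 × 0.143 = 1.992 kg/m.
D = 129²/(4π × 183 × 1.992²) = 1.82 m²/day.

1.82 m²/day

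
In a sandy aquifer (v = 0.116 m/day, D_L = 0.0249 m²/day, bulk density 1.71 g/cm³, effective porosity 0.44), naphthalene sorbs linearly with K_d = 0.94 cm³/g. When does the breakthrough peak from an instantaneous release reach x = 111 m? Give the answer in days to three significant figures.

4440 days

Retardation factor R = 1 + ρ_b·K_d/n = 1 + 1.71 × 0.94/0.44 = 4.653.
Sorption retards both mechanisms: v_R = v/R = 0.02493 m/day, D_R = D/R = 0.005351 m²/day.
Peak time from v_R²t² + 2D_R t − x² = 0: t = (√(D_R² + v_R²x²) − D_R)/v_R².
√(D_R² + v_R²x²) = √(0.005351² + 0.02493² × 111²) = 2.767; v_R² = 0.0006215.
t = (2.767 − 0.005351)/0.0006215 = 4440 days.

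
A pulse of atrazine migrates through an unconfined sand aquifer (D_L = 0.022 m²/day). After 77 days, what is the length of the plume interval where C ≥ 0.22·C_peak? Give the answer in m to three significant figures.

6.41 m

The plume is Gaussian with σ = √(2Dt) = √(2 × 0.022 × 77) = 1.841 m.
C/C_peak = exp(−Δx²/(2σ²)) = 0.22 ⇒ Δx = σ·√(−2 ln 0.22) = 1.841 × 1.740 = 3.203 m.
Width = 2Δx = 6.41 m.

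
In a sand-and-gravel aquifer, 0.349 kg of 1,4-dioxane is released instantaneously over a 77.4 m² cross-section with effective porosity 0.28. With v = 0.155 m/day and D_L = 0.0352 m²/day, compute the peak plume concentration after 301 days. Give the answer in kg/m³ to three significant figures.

The peak of an instantaneous 1D plume sits at x = vt; there the Gaussian factor is 1 and C_max = M/(n_e·A·√(4πDt)), where n_e·A is the pore area the mass is dissolved in.
√(4πDt) = √(4π × 0.0352 × 301) = 11.54 m, so C_max = 0.349/(0.28 × 77.4 × 11.54) = 0.00140 kg/m³.

0.00140 kg/m³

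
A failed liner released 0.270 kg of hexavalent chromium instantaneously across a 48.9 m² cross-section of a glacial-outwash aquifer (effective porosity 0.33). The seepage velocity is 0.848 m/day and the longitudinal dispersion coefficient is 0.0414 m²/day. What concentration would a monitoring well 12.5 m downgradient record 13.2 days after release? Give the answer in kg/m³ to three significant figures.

For an instantaneous plane source, C(x,t) = M/(n_e·A·√(4πDt)) · exp(−(x−vt)²/(4Dt)), with n_e·A the pore (flow) area.
Plume center vt = 0.848 × 13.2 = 11.1936 m, so the well at 12.5 m is 1.3064 m downgradient of the peak.
√(4πDt) = 2.621 m, giving peak height M/(n_e·A·√(4πDt)) = 0.270/(0.33 × 48.9 × 2.621) = 0.006384 kg/m³.
(x−vt)²/(4Dt) = (1.3064)²/(4 × 0.0414 × 13.2) = 0.7808; exp(−0.7808) = 0.4580.
C = 0.006384 × 0.4580 = 0.00292 kg/m³.

0.00292 kg/m³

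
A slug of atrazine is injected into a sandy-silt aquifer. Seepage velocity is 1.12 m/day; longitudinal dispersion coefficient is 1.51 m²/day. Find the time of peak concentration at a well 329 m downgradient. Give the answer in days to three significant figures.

293 days

For the 1D instantaneous-source solution, setting ∂C/∂t = 0 at fixed x gives v²t² + 2Dt − x² = 0, so t = (√(D² + v²x²) − D)/v².
√(D² + v²x²) = √(1.51² + 1.12² × 329²) = 368.5; v² = 1.2544.
t = (368.5 − 1.51)/1.2544 = 293 days (vs. the pure-advection estimate x/v = 294 d).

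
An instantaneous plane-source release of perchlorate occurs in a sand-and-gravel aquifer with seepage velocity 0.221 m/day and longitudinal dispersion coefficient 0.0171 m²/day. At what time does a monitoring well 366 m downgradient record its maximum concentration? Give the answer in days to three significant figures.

1660 days

For the 1D instantaneous-source solution, setting ∂C/∂t = 0 at fixed x gives v²t² + 2Dt − x² = 0, so t = (√(D² + v²x²) − D)/v².
√(D² + v²x²) = √(0.0171² + 0.221² × 366²) = 80.89; v² = 0.048841.
t = (80.89 − 0.0171)/0.048841 = 1660 days (vs. the pure-advection estimate x/v = 1660 d).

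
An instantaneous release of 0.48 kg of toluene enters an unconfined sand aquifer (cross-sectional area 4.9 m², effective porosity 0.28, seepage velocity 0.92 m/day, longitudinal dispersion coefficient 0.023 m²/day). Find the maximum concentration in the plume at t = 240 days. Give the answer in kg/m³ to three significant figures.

0.0420 kg/m³

The peak of an instantaneous 1D plume sits at x = vt; there the Gaussian factor is 1 and C_max = M/(n_e·A·√(4πDt)), where n_e·A is the pore area the mass is dissolved in.
√(4πDt) = √(4π × 0.023 × 240) = 8.329 m, so C_max = 0.48/(0.28 × 4.9 × 8.329) = 0.0420 kg/m³.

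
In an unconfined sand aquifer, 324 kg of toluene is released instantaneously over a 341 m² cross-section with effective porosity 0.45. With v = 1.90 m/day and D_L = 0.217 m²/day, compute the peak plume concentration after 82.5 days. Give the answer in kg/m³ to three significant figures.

The peak of an instantaneous 1D plume sits at x = vt; there the Gaussian factor is 1 and C_max = M/(n_e·A·√(4πDt)), where n_e·A is the pore area the mass is dissolved in.
√(4πDt) = √(4π × 0.217 × 82.5) = 15.00 m, so C_max = 324/(0.45 × 341 × 15.00) = 0.141 kg/m³.

0.141 kg/m³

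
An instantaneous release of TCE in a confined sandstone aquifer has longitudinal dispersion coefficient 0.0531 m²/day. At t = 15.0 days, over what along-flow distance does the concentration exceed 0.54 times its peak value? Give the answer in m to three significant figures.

2.80 m

The plume is Gaussian with σ = √(2Dt) = √(2 × 0.0531 × 15.0) = 1.262 m.
C/C_peak = exp(−Δx²/(2σ²)) = 0.54 ⇒ Δx = σ·√(−2 ln 0.54) = 1.262 × 1.110 = 1.401 m.
Width = 2Δx = 2.80 m.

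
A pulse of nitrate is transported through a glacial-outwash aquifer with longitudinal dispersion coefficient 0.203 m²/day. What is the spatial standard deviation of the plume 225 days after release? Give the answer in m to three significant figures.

Dispersive spreading gives a Gaussian with σ² = 2Dt; advection only shifts the center.
σ = √(2 × 0.203 × 225) = 9.56 m.

9.56 m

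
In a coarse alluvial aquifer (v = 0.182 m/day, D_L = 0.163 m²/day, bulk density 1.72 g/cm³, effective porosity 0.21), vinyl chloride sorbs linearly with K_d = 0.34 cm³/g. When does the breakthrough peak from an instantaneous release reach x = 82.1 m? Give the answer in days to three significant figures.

1690 days

Retardation factor R = 1 + ρ_b·K_d/n = 1 + 1.72 × 0.34/0.21 = 3.785.
Sorption retards both mechanisms: v_R = v/R = 0.04808 m/day, D_R = D/R = 0.04306 m²/day.
Peak time from v_R²t² + 2D_R t − x² = 0: t = (√(D_R² + v_R²x²) − D_R)/v_R².
√(D_R² + v_R²x²) = √(0.04306² + 0.04808² × 82.1²) = 3.948; v_R² = 0.002312.
t = (3.948 − 0.04306)/0.002312 = 1690 days.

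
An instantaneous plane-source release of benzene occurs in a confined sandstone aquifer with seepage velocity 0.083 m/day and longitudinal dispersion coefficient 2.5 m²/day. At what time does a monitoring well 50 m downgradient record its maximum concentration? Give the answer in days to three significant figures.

For the 1D instantaneous-source solution, setting ∂C/∂t = 0 at fixed x gives v²t² + 2Dt − x² = 0, so t = (√(D² + v²x²) − D)/v².
√(D² + v²x²) = √(2.5² + 0.083² × 50²) = 4.845; v² = 0.006889.
t = (4.845 − 2.5)/0.006889 = 340 days (vs. the pure-advection estimate x/v = 602 d).

340 days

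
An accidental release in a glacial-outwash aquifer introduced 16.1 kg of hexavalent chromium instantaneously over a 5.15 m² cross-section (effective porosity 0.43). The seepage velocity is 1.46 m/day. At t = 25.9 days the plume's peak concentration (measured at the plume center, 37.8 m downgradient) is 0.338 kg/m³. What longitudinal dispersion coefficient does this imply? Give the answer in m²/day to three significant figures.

At the plume center C_max = M/(n_e·A·√(4πDt)), so D = M²/(4πt·(n_e·A·C_max)²).
n_e·A·C_max = 0.43 × 5.15 × 0.338 = 0.7485 kg/m.
D = 16.1²/(4π × 25.9 × 0.7485²) = 1.42 m²/day.

1.42 m²/day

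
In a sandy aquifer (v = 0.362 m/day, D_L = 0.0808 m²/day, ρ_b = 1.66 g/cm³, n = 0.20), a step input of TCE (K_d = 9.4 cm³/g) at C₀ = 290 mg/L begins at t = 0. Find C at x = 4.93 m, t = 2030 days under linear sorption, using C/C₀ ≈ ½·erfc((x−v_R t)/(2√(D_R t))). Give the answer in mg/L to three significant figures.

285 mg/L

Retardation factor R = 1 + ρ_b·K_d/n = 1 + 1.66 × 9.4/0.20 = 79.02.
Sorption retards both mechanisms: v_R = v/R = 0.004581 m/day, D_R = D/R = 0.001023 m²/day.
v_R·t = 0.004581 × 2030 = 9.29943 m; 2√(D_R t) = 2.882 m; argument = (4.93 − 9.29943)/2.882 = -1.516.
C = C₀ × ½·erfc(-1.516) = 290 × 0.9840 = 285 mg/L.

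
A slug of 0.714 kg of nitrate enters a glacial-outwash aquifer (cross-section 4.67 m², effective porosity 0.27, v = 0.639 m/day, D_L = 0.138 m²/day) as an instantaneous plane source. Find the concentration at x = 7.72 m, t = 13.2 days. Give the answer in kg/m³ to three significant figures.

0.110 kg/m³

For an instantaneous plane source, C(x,t) = M/(n_e·A·√(4πDt)) · exp(−(x−vt)²/(4Dt)), with n_e·A the pore (flow) area.
Plume center vt = 0.639 × 13.2 = 8.4348 m, so the well at 7.72 m is 0.7148 m upgradient of the peak.
√(4πDt) = 4.784 m, giving peak height M/(n_e·A·√(4πDt)) = 0.714/(0.27 × 4.67 × 4.784) = 0.1184 kg/m³.
(x−vt)²/(4Dt) = (-0.7148)²/(4 × 0.138 × 13.2) = 0.07012; exp(−0.07012) = 0.9323.
C = 0.1184 × 0.9323 = 0.110 kg/m³.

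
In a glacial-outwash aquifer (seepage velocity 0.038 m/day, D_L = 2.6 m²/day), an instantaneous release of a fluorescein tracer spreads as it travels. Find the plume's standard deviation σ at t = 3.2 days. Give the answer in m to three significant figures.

Dispersive spreading gives a Gaussian with σ² = 2Dt; advection only shifts the center.
σ = √(2 × 2.6 × 3.2) = 4.08 m.

4.08 m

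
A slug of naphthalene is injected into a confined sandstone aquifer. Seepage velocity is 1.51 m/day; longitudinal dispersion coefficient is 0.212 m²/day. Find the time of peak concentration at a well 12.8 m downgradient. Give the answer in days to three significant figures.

For the 1D instantaneous-source solution, setting ∂C/∂t = 0 at fixed x gives v²t² + 2Dt − x² = 0, so t = (√(D² + v²x²) − D)/v².
√(D² + v²x²) = √(0.212² + 1.51² × 12.8²) = 19.33; v² = 2.2801.
t = (19.33 − 0.212)/2.2801 = 8.38 days (vs. the pure-advection estimate x/v = 8.48 d).

8.38 days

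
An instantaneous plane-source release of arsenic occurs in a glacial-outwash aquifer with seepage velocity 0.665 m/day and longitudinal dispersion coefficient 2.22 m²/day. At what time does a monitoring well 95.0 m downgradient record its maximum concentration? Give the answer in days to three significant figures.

For the 1D instantaneous-source solution, setting ∂C/∂t = 0 at fixed x gives v²t² + 2Dt − x² = 0, so t = (√(D² + v²x²) − D)/v².
√(D² + v²x²) = √(2.22² + 0.665² × 95.0²) = 63.21; v² = 0.442225.
t = (63.21 − 2.22)/0.442225 = 138 days (vs. the pure-advection estimate x/v = 143 d).

138 days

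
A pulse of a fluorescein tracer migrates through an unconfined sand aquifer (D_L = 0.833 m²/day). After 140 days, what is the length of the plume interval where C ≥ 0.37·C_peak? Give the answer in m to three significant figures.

The plume is Gaussian with σ = √(2Dt) = √(2 × 0.833 × 140) = 15.27 m.
C/C_peak = exp(−Δx²/(2σ²)) = 0.37 ⇒ Δx = σ·√(−2 ln 0.37) = 15.27 × 1.410 = 21.53 m.
Width = 2Δx = 43.1 m.

43.1 m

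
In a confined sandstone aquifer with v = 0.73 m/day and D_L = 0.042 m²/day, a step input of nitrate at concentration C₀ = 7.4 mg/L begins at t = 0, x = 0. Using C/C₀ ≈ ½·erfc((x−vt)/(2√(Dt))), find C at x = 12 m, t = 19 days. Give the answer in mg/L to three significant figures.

6.89 mg/L

For a continuous step input, C/C₀ ≈ ½·erfc((x−vt)/(2√(Dt))).
vt = 0.73 × 19 = 13.87 m and 2√(Dt) = 2√(0.042 × 19) = 1.787 m.
Argument (x−vt)/(2√(Dt)) = (12 − 13.87)/1.787 = -1.046; ½·erfc(-1.046) = 0.9305.
C = 7.4 × 0.9305 = 6.89 mg/L.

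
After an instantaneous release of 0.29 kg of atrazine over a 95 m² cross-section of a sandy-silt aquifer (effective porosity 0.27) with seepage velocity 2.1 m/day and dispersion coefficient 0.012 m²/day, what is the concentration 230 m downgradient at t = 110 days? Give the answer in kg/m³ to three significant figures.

0.00230 kg/m³

For an instantaneous plane source, C(x,t) = M/(n_e·A·√(4πDt)) · exp(−(x−vt)²/(4Dt)), with n_e·A the pore (flow) area.
Plume center vt = 2.1 × 110 = 231 m, so the well at 230 m is 1 m upgradient of the peak.
√(4πDt) = 4.073 m, giving peak height M/(n_e·A·√(4πDt)) = 0.29/(0.27 × 95 × 4.073) = 0.002776 kg/m³.
(x−vt)²/(4Dt) = (-1)²/(4 × 0.012 × 110) = 0.1894; exp(−0.1894) = 0.8275.
C = 0.002776 × 0.8275 = 0.00230 kg/m³.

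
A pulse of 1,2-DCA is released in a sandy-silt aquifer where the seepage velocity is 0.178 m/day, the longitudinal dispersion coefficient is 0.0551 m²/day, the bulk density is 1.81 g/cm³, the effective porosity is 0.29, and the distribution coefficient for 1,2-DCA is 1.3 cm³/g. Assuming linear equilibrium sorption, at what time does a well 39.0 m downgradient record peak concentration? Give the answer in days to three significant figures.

Retardation factor R = 1 + ρ_b·K_d/n = 1 + 1.81 × 1.3/0.29 = 9.114.
Sorption retards both mechanisms: v_R = v/R = 0.01953 m/day, D_R = D/R = 0.006046 m²/day.
Peak time from v_R²t² + 2D_R t − x² = 0: t = (√(D_R² + v_R²x²) − D_R)/v_R².
√(D_R² + v_R²x²) = √(0.006046² + 0.01953² × 39.0²) = 0.7617; v_R² = 0.0003814.
t = (0.7617 − 0.006046)/0.0003814 = 1980 days.

1980 days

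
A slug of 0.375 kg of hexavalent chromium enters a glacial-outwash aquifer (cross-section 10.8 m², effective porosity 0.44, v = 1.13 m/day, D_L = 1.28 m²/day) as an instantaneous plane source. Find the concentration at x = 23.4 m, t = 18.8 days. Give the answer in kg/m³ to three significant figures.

0.00432 kg/m³

For an instantaneous plane source, C(x,t) = M/(n_e·A·√(4πDt)) · exp(−(x−vt)²/(4Dt)), with n_e·A the pore (flow) area.
Plume center vt = 1.13 × 18.8 = 21.244 m, so the well at 23.4 m is 2.156 m downgradient of the peak.
√(4πDt) = 17.39 m, giving peak height M/(n_e·A·√(4πDt)) = 0.375/(0.44 × 10.8 × 17.39) = 0.004538 kg/m³.
(x−vt)²/(4Dt) = (2.156)²/(4 × 1.28 × 18.8) = 0.04829; exp(−0.04829) = 0.9529.
C = 0.004538 × 0.9529 = 0.00432 kg/m³.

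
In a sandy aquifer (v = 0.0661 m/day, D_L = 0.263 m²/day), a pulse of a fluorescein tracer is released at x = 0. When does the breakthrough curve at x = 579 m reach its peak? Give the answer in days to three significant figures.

8700 days

For the 1D instantaneous-source solution, setting ∂C/∂t = 0 at fixed x gives v²t² + 2Dt − x² = 0, so t = (√(D² + v²x²) − D)/v².
√(D² + v²x²) = √(0.263² + 0.0661² × 579²) = 38.27; v² = 0.00436921.
t = (38.27 − 0.263)/0.00436921 = 8700 days (vs. the pure-advection estimate x/v = 8760 d).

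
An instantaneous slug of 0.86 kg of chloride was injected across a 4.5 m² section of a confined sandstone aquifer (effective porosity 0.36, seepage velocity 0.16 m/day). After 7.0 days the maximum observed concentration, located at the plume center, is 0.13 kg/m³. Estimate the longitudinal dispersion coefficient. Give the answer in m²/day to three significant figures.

At the plume center C_max = M/(n_e·A·√(4πDt)), so D = M²/(4πt·(n_e·A·C_max)²).
n_e·A·C_max = 0.36 × 4.5 × 0.13 = 0.2106 kg/m.
D = 0.86²/(4π × 7.0 × 0.2106²) = 0.190 m²/day.

0.190 m²/day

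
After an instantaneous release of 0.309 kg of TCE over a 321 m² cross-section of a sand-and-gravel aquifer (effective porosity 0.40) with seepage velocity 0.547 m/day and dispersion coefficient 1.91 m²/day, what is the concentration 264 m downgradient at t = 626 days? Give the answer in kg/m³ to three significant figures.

For an instantaneous plane source, C(x,t) = M/(n_e·A·√(4πDt)) · exp(−(x−vt)²/(4Dt)), with n_e·A the pore (flow) area.
Plume center vt = 0.547 × 626 = 342.422 m, so the well at 264 m is 78.422 m upgradient of the peak.
√(4πDt) = 122.6 m, giving peak height M/(n_e·A·√(4πDt)) = 0.309/(0.40 × 321 × 122.6) = 1.963e-05 kg/m³.
(x−vt)²/(4Dt) = (-78.422)²/(4 × 1.91 × 626) = 1.286; exp(−1.286) = 0.2764.
C = 1.963e-05 × 0.2764 = 5.43e-06 kg/m³.

5.43e-06 kg/m³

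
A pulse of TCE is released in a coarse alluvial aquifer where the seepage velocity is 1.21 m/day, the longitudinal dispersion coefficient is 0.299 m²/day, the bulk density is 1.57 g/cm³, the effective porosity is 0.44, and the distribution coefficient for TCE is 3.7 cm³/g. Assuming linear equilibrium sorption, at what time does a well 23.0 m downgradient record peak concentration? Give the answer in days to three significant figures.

267 days

Retardation factor R = 1 + ρ_b·K_d/n = 1 + 1.57 × 3.7/0.44 = 14.20.
Sorption retards both mechanisms: v_R = v/R = 0.08521 m/day, D_R = D/R = 0.02106 m²/day.
Peak time from v_R²t² + 2D_R t − x² = 0: t = (√(D_R² + v_R²x²) − D_R)/v_R².
√(D_R² + v_R²x²) = √(0.02106² + 0.08521² × 23.0²) = 1.960; v_R² = 0.007261.
t = (1.960 − 0.02106)/0.007261 = 267 days.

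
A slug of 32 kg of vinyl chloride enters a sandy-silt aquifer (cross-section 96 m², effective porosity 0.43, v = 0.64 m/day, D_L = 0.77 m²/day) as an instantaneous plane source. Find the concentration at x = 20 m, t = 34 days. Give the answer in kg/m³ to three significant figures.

For an instantaneous plane source, C(x,t) = M/(n_e·A·√(4πDt)) · exp(−(x−vt)²/(4Dt)), with n_e·A the pore (flow) area.
Plume center vt = 0.64 × 34 = 21.76 m, so the well at 20 m is 1.76 m upgradient of the peak.
√(4πDt) = 18.14 m, giving peak height M/(n_e·A·√(4πDt)) = 32/(0.43 × 96 × 18.14) = 0.04273 kg/m³.
(x−vt)²/(4Dt) = (-1.76)²/(4 × 0.77 × 34) = 0.02958; exp(−0.02958) = 0.9709.
C = 0.04273 × 0.9709 = 0.0415 kg/m³.

0.0415 kg/m³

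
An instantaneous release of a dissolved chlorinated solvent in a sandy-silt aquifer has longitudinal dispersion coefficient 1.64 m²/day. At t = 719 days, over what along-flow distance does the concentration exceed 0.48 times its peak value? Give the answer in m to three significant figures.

118 m

The plume is Gaussian with σ = √(2Dt) = √(2 × 1.64 × 719) = 48.56 m.
C/C_peak = exp(−Δx²/(2σ²)) = 0.48 ⇒ Δx = σ·√(−2 ln 0.48) = 48.56 × 1.212 = 58.85 m.
Width = 2Δx = 118 m.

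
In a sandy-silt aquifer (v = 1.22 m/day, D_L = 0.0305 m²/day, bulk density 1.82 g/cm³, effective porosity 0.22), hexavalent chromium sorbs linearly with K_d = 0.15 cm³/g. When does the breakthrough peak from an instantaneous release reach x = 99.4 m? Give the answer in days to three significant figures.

Retardation factor R = 1 + ρ_b·K_d/n = 1 + 1.82 × 0.15/0.22 = 2.241.
Sorption retards both mechanisms: v_R = v/R = 0.5444 m/day, D_R = D/R = 0.01361 m²/day.
Peak time from v_R²t² + 2D_R t − x² = 0: t = (√(D_R² + v_R²x²) − D_R)/v_R².
√(D_R² + v_R²x²) = √(0.01361² + 0.5444² × 99.4²) = 54.11; v_R² = 0.2964.
t = (54.11 − 0.01361)/0.2964 = 183 days.

183 days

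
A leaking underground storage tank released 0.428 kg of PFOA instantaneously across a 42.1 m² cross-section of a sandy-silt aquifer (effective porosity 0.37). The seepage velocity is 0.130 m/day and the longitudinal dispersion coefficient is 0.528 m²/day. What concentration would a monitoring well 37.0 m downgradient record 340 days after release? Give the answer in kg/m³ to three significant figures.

0.000538 kg/m³

For an instantaneous plane source, C(x,t) = M/(n_e·A·√(4πDt)) · exp(−(x−vt)²/(4Dt)), with n_e·A the pore (flow) area.
Plume center vt = 0.130 × 340 = 44.2 m, so the well at 37.0 m is 7.2 m upgradient of the peak.
√(4πDt) = 47.50 m, giving peak height M/(n_e·A·√(4πDt)) = 0.428/(0.37 × 42.1 × 47.50) = 0.0005785 kg/m³.
(x−vt)²/(4Dt) = (-7.2)²/(4 × 0.528 × 340) = 0.07219; exp(−0.07219) = 0.9304.
C = 0.0005785 × 0.9304 = 0.000538 kg/m³.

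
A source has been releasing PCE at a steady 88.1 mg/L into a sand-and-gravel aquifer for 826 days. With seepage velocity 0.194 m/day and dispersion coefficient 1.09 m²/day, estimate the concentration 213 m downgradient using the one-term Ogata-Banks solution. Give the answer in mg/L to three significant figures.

9.42 mg/L

For a continuous step input, C/C₀ ≈ ½·erfc((x−vt)/(2√(Dt))).
vt = 0.194 × 826 = 160.244 m and 2√(Dt) = 2√(1.09 × 826) = 60.01 m.
Argument (x−vt)/(2√(Dt)) = (213 − 160.244)/60.01 = 0.8791; ½·erfc(0.8791) = 0.1069.
C = 88.1 × 0.1069 = 9.42 mg/L.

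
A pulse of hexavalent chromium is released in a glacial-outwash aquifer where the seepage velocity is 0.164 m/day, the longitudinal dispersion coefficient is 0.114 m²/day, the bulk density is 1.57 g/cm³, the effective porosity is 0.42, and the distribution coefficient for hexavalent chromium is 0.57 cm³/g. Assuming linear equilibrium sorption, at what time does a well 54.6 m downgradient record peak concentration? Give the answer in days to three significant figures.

1030 days

Retardation factor R = 1 + ρ_b·K_d/n = 1 + 1.57 × 0.57/0.42 = 3.131.
Sorption retards both mechanisms: v_R = v/R = 0.05238 m/day, D_R = D/R = 0.03641 m²/day.
Peak time from v_R²t² + 2D_R t − x² = 0: t = (√(D_R² + v_R²x²) − D_R)/v_R².
√(D_R² + v_R²x²) = √(0.03641² + 0.05238² × 54.6²) = 2.860; v_R² = 0.002744.
t = (2.860 − 0.03641)/0.002744 = 1030 days.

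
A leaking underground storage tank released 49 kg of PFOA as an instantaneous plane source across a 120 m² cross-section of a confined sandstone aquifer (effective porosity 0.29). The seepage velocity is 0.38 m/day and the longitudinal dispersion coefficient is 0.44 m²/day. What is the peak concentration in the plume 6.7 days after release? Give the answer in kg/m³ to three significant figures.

The peak of an instantaneous 1D plume sits at x = vt; there the Gaussian factor is 1 and C_max = M/(n_e·A·√(4πDt)), where n_e·A is the pore area the mass is dissolved in.
√(4πDt) = √(4π × 0.44 × 6.7) = 6.087 m, so C_max = 49/(0.29 × 120 × 6.087) = 0.231 kg/m³.

0.231 kg/m³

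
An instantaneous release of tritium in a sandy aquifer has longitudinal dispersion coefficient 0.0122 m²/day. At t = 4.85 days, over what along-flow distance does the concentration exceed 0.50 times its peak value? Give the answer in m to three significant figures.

0.810 m

The plume is Gaussian with σ = √(2Dt) = √(2 × 0.0122 × 4.85) = 0.3440 m.
C/C_peak = exp(−Δx²/(2σ²)) = 0.50 ⇒ Δx = σ·√(−2 ln 0.50) = 0.3440 × 1.177 = 0.4049 m.
Width = 2Δx = 0.810 m.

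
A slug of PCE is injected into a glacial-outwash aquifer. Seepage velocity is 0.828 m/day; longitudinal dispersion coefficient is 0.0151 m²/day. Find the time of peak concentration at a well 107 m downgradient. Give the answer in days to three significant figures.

For the 1D instantaneous-source solution, setting ∂C/∂t = 0 at fixed x gives v²t² + 2Dt − x² = 0, so t = (√(D² + v²x²) − D)/v².
√(D² + v²x²) = √(0.0151² + 0.828² × 107²) = 88.60; v² = 0.685584.
t = (88.60 − 0.0151)/0.685584 = 129 days (vs. the pure-advection estimate x/v = 129 d).

129 days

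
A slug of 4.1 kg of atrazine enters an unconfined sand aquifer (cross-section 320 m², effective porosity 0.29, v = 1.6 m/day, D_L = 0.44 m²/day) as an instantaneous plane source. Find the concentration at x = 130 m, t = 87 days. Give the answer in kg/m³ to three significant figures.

For an instantaneous plane source, C(x,t) = M/(n_e·A·√(4πDt)) · exp(−(x−vt)²/(4Dt)), with n_e·A the pore (flow) area.
Plume center vt = 1.6 × 87 = 139.2 m, so the well at 130 m is 9.2 m upgradient of the peak.
√(4πDt) = 21.93 m, giving peak height M/(n_e·A·√(4πDt)) = 4.1/(0.29 × 320 × 21.93) = 0.002015 kg/m³.
(x−vt)²/(4Dt) = (-9.2)²/(4 × 0.44 × 87) = 0.5528; exp(−0.5528) = 0.5753.
C = 0.002015 × 0.5753 = 0.00116 kg/m³.

0.00116 kg/m³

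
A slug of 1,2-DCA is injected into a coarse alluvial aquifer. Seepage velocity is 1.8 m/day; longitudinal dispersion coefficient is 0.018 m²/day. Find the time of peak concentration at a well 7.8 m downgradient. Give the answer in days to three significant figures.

For the 1D instantaneous-source solution, setting ∂C/∂t = 0 at fixed x gives v²t² + 2Dt − x² = 0, so t = (√(D² + v²x²) − D)/v².
√(D² + v²x²) = √(0.018² + 1.8² × 7.8²) = 14.04; v² = 3.24.
t = (14.04 − 0.018)/3.24 = 4.33 days (vs. the pure-advection estimate x/v = 4.33 d).

4.33 days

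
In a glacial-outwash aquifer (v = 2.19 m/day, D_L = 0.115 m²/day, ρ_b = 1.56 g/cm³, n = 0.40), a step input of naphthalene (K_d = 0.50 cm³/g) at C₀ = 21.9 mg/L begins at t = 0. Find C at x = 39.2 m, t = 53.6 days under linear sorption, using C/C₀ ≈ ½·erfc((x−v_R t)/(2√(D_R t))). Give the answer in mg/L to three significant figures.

Retardation factor R = 1 + ρ_b·K_d/n = 1 + 1.56 × 0.50/0.40 = 2.950.
Sorption retards both mechanisms: v_R = v/R = 0.7424 m/day, D_R = D/R = 0.03898 m²/day.
v_R·t = 0.7424 × 53.6 = 39.79264 m; 2√(D_R t) = 2.891 m; argument = (39.2 − 39.79264)/2.891 = -0.2050.
C = C₀ × ½·erfc(-0.2050) = 21.9 × 0.6141 = 13.4 mg/L.

13.4 mg/L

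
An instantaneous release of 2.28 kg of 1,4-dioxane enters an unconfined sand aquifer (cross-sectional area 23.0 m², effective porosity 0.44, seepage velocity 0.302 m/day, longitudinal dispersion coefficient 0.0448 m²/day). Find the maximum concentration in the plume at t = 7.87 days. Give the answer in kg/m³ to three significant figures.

0.107 kg/m³

The peak of an instantaneous 1D plume sits at x = vt; there the Gaussian factor is 1 and C_max = M/(n_e·A·√(4πDt)), where n_e·A is the pore area the mass is dissolved in.
√(4πDt) = √(4π × 0.0448 × 7.87) = 2.105 m, so C_max = 2.28/(0.44 × 23.0 × 2.105) = 0.107 kg/m³.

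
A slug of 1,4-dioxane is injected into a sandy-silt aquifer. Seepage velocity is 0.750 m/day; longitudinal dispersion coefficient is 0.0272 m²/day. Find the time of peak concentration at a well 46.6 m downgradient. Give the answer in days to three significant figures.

For the 1D instantaneous-source solution, setting ∂C/∂t = 0 at fixed x gives v²t² + 2Dt − x² = 0, so t = (√(D² + v²x²) − D)/v².
√(D² + v²x²) = √(0.0272² + 0.750² × 46.6²) = 34.95; v² = 0.5625.
t = (34.95 − 0.0272)/0.5625 = 62.1 days (vs. the pure-advection estimate x/v = 62.1 d).

62.1 days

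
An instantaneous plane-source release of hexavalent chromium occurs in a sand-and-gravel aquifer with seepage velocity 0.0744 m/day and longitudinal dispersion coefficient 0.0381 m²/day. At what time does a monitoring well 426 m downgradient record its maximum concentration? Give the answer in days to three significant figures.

For the 1D instantaneous-source solution, setting ∂C/∂t = 0 at fixed x gives v²t² + 2Dt − x² = 0, so t = (√(D² + v²x²) − D)/v².
√(D² + v²x²) = √(0.0381² + 0.0744² × 426²) = 31.69; v² = 0.00553536.
t = (31.69 − 0.0381)/0.00553536 = 5720 days (vs. the pure-advection estimate x/v = 5730 d).

5720 days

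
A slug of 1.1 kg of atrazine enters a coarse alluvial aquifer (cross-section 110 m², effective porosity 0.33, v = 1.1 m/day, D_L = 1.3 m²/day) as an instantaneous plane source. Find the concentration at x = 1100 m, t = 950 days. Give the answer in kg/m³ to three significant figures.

0.000132 kg/m³

For an instantaneous plane source, C(x,t) = M/(n_e·A·√(4πDt)) · exp(−(x−vt)²/(4Dt)), with n_e·A the pore (flow) area.
Plume center vt = 1.1 × 950 = 1045 m, so the well at 1100 m is 55 m downgradient of the peak.
√(4πDt) = 124.6 m, giving peak height M/(n_e·A·√(4πDt)) = 1.1/(0.33 × 110 × 124.6) = 0.0002432 kg/m³.
(x−vt)²/(4Dt) = (55)²/(4 × 1.3 × 950) = 0.6123; exp(−0.6123) = 0.5421.
C = 0.0002432 × 0.5421 = 0.000132 kg/m³.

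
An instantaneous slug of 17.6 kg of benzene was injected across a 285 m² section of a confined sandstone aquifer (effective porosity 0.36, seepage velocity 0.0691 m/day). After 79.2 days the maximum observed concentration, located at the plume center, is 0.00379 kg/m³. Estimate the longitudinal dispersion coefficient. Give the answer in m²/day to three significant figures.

At the plume center C_max = M/(n_e·A·√(4πDt)), so D = M²/(4πt·(n_e·A·C_max)²).
n_e·A·C_max = 0.36 × 285 × 0.00379 = 0.3889 kg/m.
D = 17.6²/(4π × 79.2 × 0.3889²) = 2.06 m²/day.

2.06 m²/day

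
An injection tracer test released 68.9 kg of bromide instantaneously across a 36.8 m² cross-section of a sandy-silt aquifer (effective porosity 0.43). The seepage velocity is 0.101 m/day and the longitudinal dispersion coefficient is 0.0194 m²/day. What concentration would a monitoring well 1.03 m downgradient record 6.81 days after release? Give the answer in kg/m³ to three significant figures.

For an instantaneous plane source, C(x,t) = M/(n_e·A·√(4πDt)) · exp(−(x−vt)²/(4Dt)), with n_e·A the pore (flow) area.
Plume center vt = 0.101 × 6.81 = 0.68781 m, so the well at 1.03 m is 0.34219 m downgradient of the peak.
√(4πDt) = 1.288 m, giving peak height M/(n_e·A·√(4πDt)) = 68.9/(0.43 × 36.8 × 1.288) = 3.381 kg/m³.
(x−vt)²/(4Dt) = (0.34219)²/(4 × 0.0194 × 6.81) = 0.2216; exp(−0.2216) = 0.8012.
C = 3.381 × 0.8012 = 2.71 kg/m³.

2.71 kg/m³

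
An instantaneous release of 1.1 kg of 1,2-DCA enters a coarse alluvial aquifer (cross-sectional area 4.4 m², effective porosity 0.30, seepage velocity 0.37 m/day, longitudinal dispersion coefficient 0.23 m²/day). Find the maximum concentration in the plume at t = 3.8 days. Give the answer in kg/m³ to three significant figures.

The peak of an instantaneous 1D plume sits at x = vt; there the Gaussian factor is 1 and C_max = M/(n_e·A·√(4πDt)), where n_e·A is the pore area the mass is dissolved in.
√(4πDt) = √(4π × 0.23 × 3.8) = 3.314 m, so C_max = 1.1/(0.30 × 4.4 × 3.314) = 0.251 kg/m³.

0.251 kg/m³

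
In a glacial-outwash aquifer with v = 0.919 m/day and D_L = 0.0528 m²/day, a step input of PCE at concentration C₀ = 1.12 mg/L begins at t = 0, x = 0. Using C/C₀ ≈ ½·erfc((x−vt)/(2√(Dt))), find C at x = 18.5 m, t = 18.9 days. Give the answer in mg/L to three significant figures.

For a continuous step input, C/C₀ ≈ ½·erfc((x−vt)/(2√(Dt))).
vt = 0.919 × 18.9 = 17.3691 m and 2√(Dt) = 2√(0.0528 × 18.9) = 1.998 m.
Argument (x−vt)/(2√(Dt)) = (18.5 − 17.3691)/1.998 = 0.5660; ½·erfc(0.5660) = 0.2117.
C = 1.12 × 0.2117 = 0.237 mg/L.

0.237 mg/L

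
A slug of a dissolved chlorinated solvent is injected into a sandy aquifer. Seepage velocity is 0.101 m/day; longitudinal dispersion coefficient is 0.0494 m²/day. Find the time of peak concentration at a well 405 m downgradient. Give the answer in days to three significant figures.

For the 1D instantaneous-source solution, setting ∂C/∂t = 0 at fixed x gives v²t² + 2Dt − x² = 0, so t = (√(D² + v²x²) − D)/v².
√(D² + v²x²) = √(0.0494² + 0.101² × 405²) = 40.91; v² = 0.010201.
t = (40.91 − 0.0494)/0.010201 = 4010 days (vs. the pure-advection estimate x/v = 4010 d).

4010 days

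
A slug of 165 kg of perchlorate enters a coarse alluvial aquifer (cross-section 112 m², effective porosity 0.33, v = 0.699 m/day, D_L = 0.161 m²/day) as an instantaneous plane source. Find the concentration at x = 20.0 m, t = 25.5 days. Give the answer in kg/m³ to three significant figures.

0.466 kg/m³

For an instantaneous plane source, C(x,t) = M/(n_e·A·√(4πDt)) · exp(−(x−vt)²/(4Dt)), with n_e·A the pore (flow) area.
Plume center vt = 0.699 × 25.5 = 17.8245 m, so the well at 20.0 m is 2.1755 m downgradient of the peak.
√(4πDt) = 7.183 m, giving peak height M/(n_e·A·√(4πDt)) = 165/(0.33 × 112 × 7.183) = 0.6215 kg/m³.
(x−vt)²/(4Dt) = (2.1755)²/(4 × 0.161 × 25.5) = 0.2882; exp(−0.2882) = 0.7496.
C = 0.6215 × 0.7496 = 0.466 kg/m³.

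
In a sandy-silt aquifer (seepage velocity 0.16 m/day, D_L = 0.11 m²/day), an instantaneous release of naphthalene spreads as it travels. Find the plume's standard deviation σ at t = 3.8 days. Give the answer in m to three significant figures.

0.914 m

Dispersive spreading gives a Gaussian with σ² = 2Dt; advection only shifts the center.
σ = √(2 × 0.11 × 3.8) = 0.914 m.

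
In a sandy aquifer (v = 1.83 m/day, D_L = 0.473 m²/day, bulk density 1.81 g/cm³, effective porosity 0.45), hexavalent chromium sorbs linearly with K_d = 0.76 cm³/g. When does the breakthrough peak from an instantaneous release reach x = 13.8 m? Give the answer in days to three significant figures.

30.0 days

Retardation factor R = 1 + ρ_b·K_d/n = 1 + 1.81 × 0.76/0.45 = 4.057.
Sorption retards both mechanisms: v_R = v/R = 0.4511 m/day, D_R = D/R = 0.1166 m²/day.
Peak time from v_R²t² + 2D_R t − x² = 0: t = (√(D_R² + v_R²x²) − D_R)/v_R².
√(D_R² + v_R²x²) = √(0.1166² + 0.4511² × 13.8²) = 6.226; v_R² = 0.2035.
t = (6.226 − 0.1166)/0.2035 = 30.0 days.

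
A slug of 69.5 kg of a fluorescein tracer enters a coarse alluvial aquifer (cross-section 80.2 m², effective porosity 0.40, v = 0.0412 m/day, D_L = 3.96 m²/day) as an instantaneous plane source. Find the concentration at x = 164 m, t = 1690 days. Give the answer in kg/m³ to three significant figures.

For an instantaneous plane source, C(x,t) = M/(n_e·A·√(4πDt)) · exp(−(x−vt)²/(4Dt)), with n_e·A the pore (flow) area.
Plume center vt = 0.0412 × 1690 = 69.628 m, so the well at 164 m is 94.372 m downgradient of the peak.
√(4πDt) = 290.0 m, giving peak height M/(n_e·A·√(4πDt)) = 69.5/(0.40 × 80.2 × 290.0) = 0.007471 kg/m³.
(x−vt)²/(4Dt) = (94.372)²/(4 × 3.96 × 1690) = 0.3327; exp(−0.3327) = 0.7170.
C = 0.007471 × 0.7170 = 0.00536 kg/m³.

0.00536 kg/m³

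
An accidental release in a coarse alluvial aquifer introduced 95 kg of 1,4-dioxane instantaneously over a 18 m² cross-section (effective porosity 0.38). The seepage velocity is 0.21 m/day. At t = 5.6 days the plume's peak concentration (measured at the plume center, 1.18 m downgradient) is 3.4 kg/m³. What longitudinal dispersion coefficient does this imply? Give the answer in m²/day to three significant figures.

0.237 m²/day

At the plume center C_max = M/(n_e·A·√(4πDt)), so D = M²/(4πt·(n_e·A·C_max)²).
n_e·A·C_max = 0.38 × 18 × 3.4 = 23.26 kg/m.
D = 95²/(4π × 5.6 × 23.26²) = 0.237 m²/day.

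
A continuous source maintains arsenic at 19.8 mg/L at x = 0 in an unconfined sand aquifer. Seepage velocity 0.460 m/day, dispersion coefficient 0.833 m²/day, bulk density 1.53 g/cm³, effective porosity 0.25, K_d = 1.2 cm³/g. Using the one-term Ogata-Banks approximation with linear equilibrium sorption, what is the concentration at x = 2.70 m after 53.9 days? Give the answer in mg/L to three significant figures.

Retardation factor R = 1 + ρ_b·K_d/n = 1 + 1.53 × 1.2/0.25 = 8.344.
Sorption retards both mechanisms: v_R = v/R = 0.05513 m/day, D_R = D/R = 0.09983 m²/day.
v_R·t = 0.05513 × 53.9 = 2.971507 m; 2√(D_R t) = 4.639 m; argument = (2.70 − 2.971507)/4.639 = -0.05853.
C = C₀ × ½·erfc(-0.05853) = 19.8 × 0.5330 = 10.6 mg/L.

10.6 mg/L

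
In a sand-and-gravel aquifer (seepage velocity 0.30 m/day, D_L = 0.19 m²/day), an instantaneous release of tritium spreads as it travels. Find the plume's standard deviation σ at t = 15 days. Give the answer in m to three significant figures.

2.39 m

Dispersive spreading gives a Gaussian with σ² = 2Dt; advection only shifts the center.
σ = √(2 × 0.19 × 15) = 2.39 m.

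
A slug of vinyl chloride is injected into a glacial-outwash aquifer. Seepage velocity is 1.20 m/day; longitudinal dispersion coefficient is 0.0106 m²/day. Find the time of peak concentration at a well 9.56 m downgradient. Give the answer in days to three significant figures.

For the 1D instantaneous-source solution, setting ∂C/∂t = 0 at fixed x gives v²t² + 2Dt − x² = 0, so t = (√(D² + v²x²) − D)/v².
√(D² + v²x²) = √(0.0106² + 1.20² × 9.56²) = 11.47; v² = 1.44.
t = (11.47 − 0.0106)/1.44 = 7.96 days (vs. the pure-advection estimate x/v = 7.97 d).

7.96 days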